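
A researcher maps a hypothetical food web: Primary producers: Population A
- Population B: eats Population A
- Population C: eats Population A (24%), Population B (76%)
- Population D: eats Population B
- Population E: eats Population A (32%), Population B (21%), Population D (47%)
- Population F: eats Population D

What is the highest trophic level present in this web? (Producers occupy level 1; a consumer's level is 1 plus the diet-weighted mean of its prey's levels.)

Population B: 1 + 1 = 2
Population C: 1 + (0.24×1 + 0.76×2) = 2.76
Population D: 1 + 2 = 3
Population E: 1 + (0.32×1 + 0.21×2 + 0.47×3) = 3.15
Population F: 1 + 3 = 4

4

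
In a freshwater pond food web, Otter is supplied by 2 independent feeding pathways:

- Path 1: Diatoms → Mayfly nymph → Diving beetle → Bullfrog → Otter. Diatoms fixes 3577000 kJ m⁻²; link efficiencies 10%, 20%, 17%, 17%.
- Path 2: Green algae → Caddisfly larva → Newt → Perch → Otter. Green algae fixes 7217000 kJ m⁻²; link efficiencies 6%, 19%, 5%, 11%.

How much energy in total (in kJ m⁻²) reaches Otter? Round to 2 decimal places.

Path 1: 3577000 × 0.1 × 0.2 × 0.17 × 0.17 = 2067.506 kJ m⁻²
Path 2: 7217000 × 0.06 × 0.19 × 0.05 × 0.11 = 452.5059 kJ m⁻²
Total at Otter: 2067.506 + 452.5059 = 2520.0119 kJ m⁻²

2520.01 kJ m⁻²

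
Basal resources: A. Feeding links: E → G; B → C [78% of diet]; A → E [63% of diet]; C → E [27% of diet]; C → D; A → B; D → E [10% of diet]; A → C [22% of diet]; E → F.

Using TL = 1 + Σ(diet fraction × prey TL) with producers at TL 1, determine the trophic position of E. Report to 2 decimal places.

B: 1 + 1 = 2
C: 1 + (0.22×1 + 0.78×2) = 2.78
D: 1 + 2.78 = 3.78
E: 1 + (0.1×3.78 + 0.27×2.78 + 0.63×1) = 2.7586
F: 1 + 2.7586 = 3.7586
G: 1 + 2.7586 = 3.7586

2.76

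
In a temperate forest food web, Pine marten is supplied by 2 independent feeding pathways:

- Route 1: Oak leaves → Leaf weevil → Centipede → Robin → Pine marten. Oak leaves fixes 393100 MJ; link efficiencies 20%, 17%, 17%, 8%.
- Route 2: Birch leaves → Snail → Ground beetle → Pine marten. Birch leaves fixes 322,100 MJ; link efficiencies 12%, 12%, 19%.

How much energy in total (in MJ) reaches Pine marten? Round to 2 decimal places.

Route 1: 393100 × 0.2 × 0.17 × 0.17 × 0.08 = 181.76944 MJ
Route 2: 322100 × 0.12 × 0.12 × 0.19 = 881.2656 MJ
Total at Pine marten: 181.76944 + 881.2656 = 1063.03504 MJ

1063.04 MJ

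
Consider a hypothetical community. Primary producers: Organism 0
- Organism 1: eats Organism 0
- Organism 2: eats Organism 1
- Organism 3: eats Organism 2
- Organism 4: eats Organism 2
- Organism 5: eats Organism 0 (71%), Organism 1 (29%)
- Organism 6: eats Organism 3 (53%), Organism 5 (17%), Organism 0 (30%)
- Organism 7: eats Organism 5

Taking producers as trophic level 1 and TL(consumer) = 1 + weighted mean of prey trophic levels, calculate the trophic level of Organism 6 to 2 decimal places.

Organism 1: 1 + 1 = 2
Organism 2: 1 + 2 = 3
Organism 3: 1 + 3 = 4
Organism 4: 1 + 3 = 4
Organism 5: 1 + (0.71×1 + 0.29×2) = 2.29
Organism 6: 1 + (0.53×4 + 0.17×2.29 + 0.3×1) = 3.8093
Organism 7: 1 + 2.29 = 3.29

3.81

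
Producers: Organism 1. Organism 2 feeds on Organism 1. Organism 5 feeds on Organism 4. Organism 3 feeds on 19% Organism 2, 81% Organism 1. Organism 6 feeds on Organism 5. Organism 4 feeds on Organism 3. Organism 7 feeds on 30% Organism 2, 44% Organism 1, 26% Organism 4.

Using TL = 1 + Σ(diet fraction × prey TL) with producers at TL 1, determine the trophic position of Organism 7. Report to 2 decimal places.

2.87

Organism 2: 1 + 1 = 2
Organism 3: 1 + (0.19×2 + 0.81×1) = 2.19
Organism 4: 1 + 2.19 = 3.19
Organism 5: 1 + 3.19 = 4.19
Organism 6: 1 + 4.19 = 5.19
Organism 7: 1 + (0.3×2 + 0.44×1 + 0.26×3.19) = 2.8694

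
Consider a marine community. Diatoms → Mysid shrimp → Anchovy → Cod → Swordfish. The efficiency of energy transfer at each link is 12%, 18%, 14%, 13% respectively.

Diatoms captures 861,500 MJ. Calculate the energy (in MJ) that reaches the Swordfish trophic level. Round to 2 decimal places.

338.67 MJ

Mysid shrimp: 861500 × 0.12 = 103380 MJ
Anchovy: 103380 × 0.18 = 18608.4 MJ
Cod: 18608.4 × 0.14 = 2605.176 MJ
Swordfish: 2605.176 × 0.13 = 338.67288 MJ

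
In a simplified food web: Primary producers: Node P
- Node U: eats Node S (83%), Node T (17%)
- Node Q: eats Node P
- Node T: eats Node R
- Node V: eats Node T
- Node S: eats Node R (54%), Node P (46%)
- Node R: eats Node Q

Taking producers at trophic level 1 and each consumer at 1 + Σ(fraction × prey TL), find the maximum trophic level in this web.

5

Node Q: 1 + 1 = 2
Node R: 1 + 2 = 3
Node S: 1 + (0.54×3 + 0.46×1) = 3.08
Node T: 1 + 3 = 4
Node U: 1 + (0.83×3.08 + 0.17×4) = 4.2364
Node V: 1 + 4 = 5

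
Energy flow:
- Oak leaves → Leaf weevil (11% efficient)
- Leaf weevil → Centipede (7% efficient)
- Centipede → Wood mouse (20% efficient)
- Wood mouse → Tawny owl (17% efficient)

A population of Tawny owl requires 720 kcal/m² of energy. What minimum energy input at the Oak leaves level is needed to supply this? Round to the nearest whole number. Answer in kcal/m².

Cumulative transfer efficiency: 0.11 × 0.07 × 0.2 × 0.17 = 0.0002618
Oak leaves energy = 720 / 0.0002618 = 2750191 kcal/m²

2750191 kcal/m²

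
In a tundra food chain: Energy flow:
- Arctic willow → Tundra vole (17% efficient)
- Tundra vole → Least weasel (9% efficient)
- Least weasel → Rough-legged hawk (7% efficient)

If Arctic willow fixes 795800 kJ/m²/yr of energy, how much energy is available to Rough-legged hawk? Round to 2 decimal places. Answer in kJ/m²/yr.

Tundra vole: 795800 × 0.17 = 135286 kJ/m²/yr
Least weasel: 135286 × 0.09 = 12175.74 kJ/m²/yr
Rough-legged hawk: 12175.74 × 0.07 = 852.3018 kJ/m²/yr

852.30 kJ/m²/yr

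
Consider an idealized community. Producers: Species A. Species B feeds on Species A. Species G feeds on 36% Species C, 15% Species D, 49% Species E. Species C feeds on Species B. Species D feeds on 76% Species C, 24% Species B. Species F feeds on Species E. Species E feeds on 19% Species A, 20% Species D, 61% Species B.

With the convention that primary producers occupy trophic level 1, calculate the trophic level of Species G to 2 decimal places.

Species B: 1 + 1 = 2
Species C: 1 + 2 = 3
Species D: 1 + (0.76×3 + 0.24×2) = 3.76
Species E: 1 + (0.19×1 + 0.2×3.76 + 0.61×2) = 3.162
Species F: 1 + 3.162 = 4.162
Species G: 1 + (0.36×3 + 0.15×3.76 + 0.49×3.162) = 4.19338

4.19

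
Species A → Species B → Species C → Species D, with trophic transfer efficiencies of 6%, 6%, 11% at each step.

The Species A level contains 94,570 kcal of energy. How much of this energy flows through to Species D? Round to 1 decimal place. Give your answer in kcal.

Species B: 94570 × 0.06 = 5674.2 kcal
Species C: 5674.2 × 0.06 = 340.452 kcal
Species D: 340.452 × 0.11 = 37.44972 kcal

37.4 kcal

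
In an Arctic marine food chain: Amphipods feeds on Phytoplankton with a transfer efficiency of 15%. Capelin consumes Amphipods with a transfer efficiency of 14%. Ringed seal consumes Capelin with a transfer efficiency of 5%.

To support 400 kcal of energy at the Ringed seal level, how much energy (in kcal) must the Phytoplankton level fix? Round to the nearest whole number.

380952 kcal

Cumulative transfer efficiency: 0.15 × 0.14 × 0.05 = 0.00105
Phytoplankton energy = 400 / 0.00105 = 380952 kcal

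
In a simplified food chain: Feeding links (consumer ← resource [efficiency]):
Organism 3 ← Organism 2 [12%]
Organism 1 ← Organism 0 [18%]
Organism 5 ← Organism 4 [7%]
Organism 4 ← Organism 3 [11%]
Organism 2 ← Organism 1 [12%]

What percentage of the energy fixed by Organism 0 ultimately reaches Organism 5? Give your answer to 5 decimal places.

Product of link efficiencies: 0.18 × 0.12 × 0.12 × 0.11 × 0.07 = 0.0000199584
As a percentage: 0.0000199584 × 100 = 0.00200%

0.00200%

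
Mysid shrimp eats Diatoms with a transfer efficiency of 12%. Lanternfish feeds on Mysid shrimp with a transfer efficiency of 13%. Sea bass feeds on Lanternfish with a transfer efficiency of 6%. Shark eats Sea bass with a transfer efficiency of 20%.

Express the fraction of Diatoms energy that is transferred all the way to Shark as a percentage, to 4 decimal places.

Product of link efficiencies: 0.12 × 0.13 × 0.06 × 0.2 = 0.0001872
As a percentage: 0.0001872 × 100 = 0.0187%

0.0187%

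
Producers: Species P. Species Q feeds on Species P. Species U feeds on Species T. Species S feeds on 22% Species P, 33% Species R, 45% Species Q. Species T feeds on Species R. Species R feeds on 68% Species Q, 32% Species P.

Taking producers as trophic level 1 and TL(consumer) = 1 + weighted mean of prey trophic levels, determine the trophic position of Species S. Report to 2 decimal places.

3.00

Species Q: 1 + 1 = 2
Species R: 1 + (0.68×2 + 0.32×1) = 2.68
Species S: 1 + (0.22×1 + 0.33×2.68 + 0.45×2) = 3.0044
Species T: 1 + 2.68 = 3.68
Species U: 1 + 3.68 = 4.68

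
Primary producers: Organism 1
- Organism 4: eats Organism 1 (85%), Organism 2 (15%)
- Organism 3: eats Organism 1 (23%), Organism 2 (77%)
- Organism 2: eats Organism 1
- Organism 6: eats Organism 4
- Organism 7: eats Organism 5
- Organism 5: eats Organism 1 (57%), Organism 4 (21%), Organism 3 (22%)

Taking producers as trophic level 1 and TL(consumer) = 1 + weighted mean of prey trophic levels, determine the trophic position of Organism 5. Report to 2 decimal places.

Organism 2: 1 + 1 = 2
Organism 3: 1 + (0.23×1 + 0.77×2) = 2.77
Organism 4: 1 + (0.85×1 + 0.15×2) = 2.15
Organism 5: 1 + (0.57×1 + 0.21×2.15 + 0.22×2.77) = 2.6309
Organism 6: 1 + 2.15 = 3.15
Organism 7: 1 + 2.6309 = 3.6309

2.63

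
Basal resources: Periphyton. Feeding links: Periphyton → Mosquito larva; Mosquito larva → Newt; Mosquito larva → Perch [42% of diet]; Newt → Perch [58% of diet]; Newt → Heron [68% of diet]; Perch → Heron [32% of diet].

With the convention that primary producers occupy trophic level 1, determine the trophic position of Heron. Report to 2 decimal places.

Mosquito larva: 1 + 1 = 2
Newt: 1 + 2 = 3
Perch: 1 + (0.42×2 + 0.58×3) = 3.58
Heron: 1 + (0.68×3 + 0.32×3.58) = 4.1856

4.19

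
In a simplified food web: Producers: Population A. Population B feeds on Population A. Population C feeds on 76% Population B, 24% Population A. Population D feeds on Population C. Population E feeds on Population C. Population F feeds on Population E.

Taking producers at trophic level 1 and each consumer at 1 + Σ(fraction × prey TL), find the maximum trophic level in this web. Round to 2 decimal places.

4.76

Population B: 1 + 1 = 2
Population C: 1 + (0.76×2 + 0.24×1) = 2.76
Population D: 1 + 2.76 = 3.76
Population E: 1 + 2.76 = 3.76
Population F: 1 + 3.76 = 4.76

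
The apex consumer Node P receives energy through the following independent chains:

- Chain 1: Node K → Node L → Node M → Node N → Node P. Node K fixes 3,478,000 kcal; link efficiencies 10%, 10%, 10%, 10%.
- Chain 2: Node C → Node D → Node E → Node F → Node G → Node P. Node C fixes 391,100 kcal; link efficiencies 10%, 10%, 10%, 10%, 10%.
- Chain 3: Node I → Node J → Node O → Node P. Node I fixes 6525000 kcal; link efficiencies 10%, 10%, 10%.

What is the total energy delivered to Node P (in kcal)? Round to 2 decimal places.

Chain 1: 3478000 × 0.1 × 0.1 × 0.1 × 0.1 = 347.8 kcal
Chain 2: 391100 × 0.1 × 0.1 × 0.1 × 0.1 × 0.1 = 3.911 kcal
Chain 3: 6525000 × 0.1 × 0.1 × 0.1 = 6525 kcal
Total at Node P: 347.8 + 3.911 + 6525 = 6876.711 kcal

6876.71 kcal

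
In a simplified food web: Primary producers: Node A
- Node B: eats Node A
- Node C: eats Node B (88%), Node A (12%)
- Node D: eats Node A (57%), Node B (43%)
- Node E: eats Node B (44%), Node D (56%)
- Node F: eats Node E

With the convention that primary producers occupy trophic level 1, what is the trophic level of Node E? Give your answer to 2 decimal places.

3.24

Node B: 1 + 1 = 2
Node C: 1 + (0.88×2 + 0.12×1) = 2.88
Node D: 1 + (0.57×1 + 0.43×2) = 2.43
Node E: 1 + (0.44×2 + 0.56×2.43) = 3.2408
Node F: 1 + 3.2408 = 4.2408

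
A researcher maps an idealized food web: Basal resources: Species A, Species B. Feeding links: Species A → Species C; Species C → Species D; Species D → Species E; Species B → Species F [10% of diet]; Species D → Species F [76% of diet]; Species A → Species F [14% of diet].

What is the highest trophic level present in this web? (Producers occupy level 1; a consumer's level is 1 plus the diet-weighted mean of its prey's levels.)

4

Species C: 1 + 1 = 2
Species D: 1 + 2 = 3
Species E: 1 + 3 = 4
Species F: 1 + (0.1×1 + 0.76×3 + 0.14×1) = 3.52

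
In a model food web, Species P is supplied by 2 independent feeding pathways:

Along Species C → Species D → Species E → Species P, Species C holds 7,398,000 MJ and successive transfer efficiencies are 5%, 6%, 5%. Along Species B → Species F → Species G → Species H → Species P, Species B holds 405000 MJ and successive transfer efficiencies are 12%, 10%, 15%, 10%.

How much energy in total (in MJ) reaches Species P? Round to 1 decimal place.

Via Species C: 7398000 × 0.05 × 0.06 × 0.05 = 1109.7 MJ
Via Species B: 405000 × 0.12 × 0.1 × 0.15 × 0.1 = 72.9 MJ
Total at Species P: 1109.7 + 72.9 = 1182.6 MJ

1182.6 MJ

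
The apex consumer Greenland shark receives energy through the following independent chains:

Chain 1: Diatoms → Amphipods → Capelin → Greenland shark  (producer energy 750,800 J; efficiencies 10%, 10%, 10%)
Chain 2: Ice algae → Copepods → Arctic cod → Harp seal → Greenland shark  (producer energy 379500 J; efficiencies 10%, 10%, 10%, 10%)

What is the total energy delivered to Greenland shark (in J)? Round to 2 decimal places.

788.75 J

Chain 1: 750800 × 0.1 × 0.1 × 0.1 = 750.8 J
Chain 2: 379500 × 0.1 × 0.1 × 0.1 × 0.1 = 37.95 J
Total at Greenland shark: 750.8 + 37.95 = 788.75 J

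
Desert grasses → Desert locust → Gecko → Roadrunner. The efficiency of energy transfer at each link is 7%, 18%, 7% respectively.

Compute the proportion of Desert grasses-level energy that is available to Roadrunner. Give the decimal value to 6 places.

0.000882

Product of link efficiencies: 0.07 × 0.18 × 0.07 = 0.000882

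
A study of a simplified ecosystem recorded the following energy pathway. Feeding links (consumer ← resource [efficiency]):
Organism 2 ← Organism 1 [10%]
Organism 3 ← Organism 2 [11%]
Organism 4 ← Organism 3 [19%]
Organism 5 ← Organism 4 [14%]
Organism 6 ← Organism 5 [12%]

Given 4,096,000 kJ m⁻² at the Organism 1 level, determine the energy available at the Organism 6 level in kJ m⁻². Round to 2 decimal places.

Organism 2: 4096000 × 0.1 = 409600 kJ m⁻²
Organism 3: 409600 × 0.11 = 45056 kJ m⁻²
Organism 4: 45056 × 0.19 = 8560.64 kJ m⁻²
Organism 5: 8560.64 × 0.14 = 1198.4896 kJ m⁻²
Organism 6: 1198.4896 × 0.12 = 143.818752 kJ m⁻²

143.82 kJ m⁻²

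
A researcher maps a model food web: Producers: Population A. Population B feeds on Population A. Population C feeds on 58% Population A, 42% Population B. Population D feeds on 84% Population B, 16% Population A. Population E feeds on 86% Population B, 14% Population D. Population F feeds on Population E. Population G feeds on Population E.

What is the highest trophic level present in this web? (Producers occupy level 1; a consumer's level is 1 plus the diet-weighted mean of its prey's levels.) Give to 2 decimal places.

4.12

Population B: 1 + 1 = 2
Population C: 1 + (0.58×1 + 0.42×2) = 2.42
Population D: 1 + (0.84×2 + 0.16×1) = 2.84
Population E: 1 + (0.86×2 + 0.14×2.84) = 3.1176
Population F: 1 + 3.1176 = 4.1176
Population G: 1 + 3.1176 = 4.1176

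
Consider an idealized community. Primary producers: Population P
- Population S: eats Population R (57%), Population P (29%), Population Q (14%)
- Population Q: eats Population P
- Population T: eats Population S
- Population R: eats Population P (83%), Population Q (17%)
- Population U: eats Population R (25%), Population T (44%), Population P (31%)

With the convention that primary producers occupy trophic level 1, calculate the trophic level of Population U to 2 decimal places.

Population Q: 1 + 1 = 2
Population R: 1 + (0.83×1 + 0.17×2) = 2.17
Population S: 1 + (0.57×2.17 + 0.29×1 + 0.14×2) = 2.8069
Population T: 1 + 2.8069 = 3.8069
Population U: 1 + (0.25×2.17 + 0.44×3.8069 + 0.31×1) = 3.527536

3.53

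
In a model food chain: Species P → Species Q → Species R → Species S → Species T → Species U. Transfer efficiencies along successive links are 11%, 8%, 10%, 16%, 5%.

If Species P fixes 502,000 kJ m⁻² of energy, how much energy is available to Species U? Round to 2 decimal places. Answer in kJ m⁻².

Species Q: 502000 × 0.11 = 55220 kJ m⁻²
Species R: 55220 × 0.08 = 4417.6 kJ m⁻²
Species S: 4417.6 × 0.1 = 441.76 kJ m⁻²
Species T: 441.76 × 0.16 = 70.6816 kJ m⁻²
Species U: 70.6816 × 0.05 = 3.53408 kJ m⁻²

3.53 kJ m⁻²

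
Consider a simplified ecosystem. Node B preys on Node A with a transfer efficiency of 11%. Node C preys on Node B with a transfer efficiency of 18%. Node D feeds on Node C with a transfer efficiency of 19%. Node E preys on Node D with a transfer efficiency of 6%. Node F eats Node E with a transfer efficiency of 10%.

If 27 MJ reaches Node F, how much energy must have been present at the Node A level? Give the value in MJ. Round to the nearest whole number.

1196172 MJ

Cumulative transfer efficiency: 0.11 × 0.18 × 0.19 × 0.06 × 0.1 = 0.000022572
Node A energy = 27 / 0.000022572 = 1196172 MJ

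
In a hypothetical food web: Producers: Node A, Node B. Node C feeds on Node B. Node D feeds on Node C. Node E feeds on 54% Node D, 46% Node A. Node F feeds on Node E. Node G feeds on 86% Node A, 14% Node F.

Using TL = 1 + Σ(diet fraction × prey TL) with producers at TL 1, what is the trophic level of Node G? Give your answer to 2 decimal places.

2.43

Node C: 1 + 1 = 2
Node D: 1 + 2 = 3
Node E: 1 + (0.54×3 + 0.46×1) = 3.08
Node F: 1 + 3.08 = 4.08
Node G: 1 + (0.86×1 + 0.14×4.08) = 2.4312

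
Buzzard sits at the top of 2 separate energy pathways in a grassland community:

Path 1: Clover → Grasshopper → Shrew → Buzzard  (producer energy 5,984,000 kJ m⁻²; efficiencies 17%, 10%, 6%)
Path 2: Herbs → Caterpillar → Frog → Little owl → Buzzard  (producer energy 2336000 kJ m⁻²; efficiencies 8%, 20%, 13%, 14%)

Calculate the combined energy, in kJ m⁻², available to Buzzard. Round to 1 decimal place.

Path 1: 5984000 × 0.17 × 0.1 × 0.06 = 6103.68 kJ m⁻²
Path 2: 2336000 × 0.08 × 0.2 × 0.13 × 0.14 = 680.2432 kJ m⁻²
Total at Buzzard: 6103.68 + 680.2432 = 6783.9232 kJ m⁻²

6783.9 kJ m⁻²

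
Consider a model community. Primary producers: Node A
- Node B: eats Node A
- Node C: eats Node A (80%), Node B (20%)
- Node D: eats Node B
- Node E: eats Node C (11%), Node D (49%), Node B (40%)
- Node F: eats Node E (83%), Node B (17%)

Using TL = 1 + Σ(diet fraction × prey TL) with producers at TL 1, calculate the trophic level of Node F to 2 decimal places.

4.25

Node B: 1 + 1 = 2
Node C: 1 + (0.8×1 + 0.2×2) = 2.2
Node D: 1 + 2 = 3
Node E: 1 + (0.11×2.2 + 0.49×3 + 0.4×2) = 3.512
Node F: 1 + (0.83×3.512 + 0.17×2) = 4.25496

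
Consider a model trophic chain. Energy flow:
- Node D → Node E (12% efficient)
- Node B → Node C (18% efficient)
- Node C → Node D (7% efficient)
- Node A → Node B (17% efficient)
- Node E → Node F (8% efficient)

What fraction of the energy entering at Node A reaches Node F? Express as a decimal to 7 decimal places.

Product of link efficiencies: 0.17 × 0.18 × 0.07 × 0.12 × 0.08 = 0.0000205632

0.0000206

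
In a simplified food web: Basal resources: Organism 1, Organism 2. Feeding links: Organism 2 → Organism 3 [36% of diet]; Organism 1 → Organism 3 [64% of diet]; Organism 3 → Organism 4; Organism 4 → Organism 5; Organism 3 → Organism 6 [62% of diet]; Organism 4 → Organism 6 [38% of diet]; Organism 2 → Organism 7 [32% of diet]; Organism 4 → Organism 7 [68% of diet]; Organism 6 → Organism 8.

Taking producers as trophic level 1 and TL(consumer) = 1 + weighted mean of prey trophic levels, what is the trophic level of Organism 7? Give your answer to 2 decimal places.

Organism 3: 1 + (0.36×1 + 0.64×1) = 2
Organism 4: 1 + 2 = 3
Organism 5: 1 + 3 = 4
Organism 6: 1 + (0.62×2 + 0.38×3) = 3.38
Organism 7: 1 + (0.32×1 + 0.68×3) = 3.36
Organism 8: 1 + 3.38 = 4.38

3.36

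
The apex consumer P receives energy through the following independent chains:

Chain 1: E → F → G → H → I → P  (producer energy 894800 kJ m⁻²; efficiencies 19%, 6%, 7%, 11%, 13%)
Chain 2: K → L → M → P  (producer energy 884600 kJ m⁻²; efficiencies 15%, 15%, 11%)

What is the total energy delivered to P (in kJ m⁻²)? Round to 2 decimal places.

Chain 1: 894800 × 0.19 × 0.06 × 0.07 × 0.11 × 0.13 = 10.21092072 kJ m⁻²
Chain 2: 884600 × 0.15 × 0.15 × 0.11 = 2189.385 kJ m⁻²
Total at P: 10.21092072 + 2189.385 = 2199.59592072 kJ m⁻²

2199.60 kJ m⁻²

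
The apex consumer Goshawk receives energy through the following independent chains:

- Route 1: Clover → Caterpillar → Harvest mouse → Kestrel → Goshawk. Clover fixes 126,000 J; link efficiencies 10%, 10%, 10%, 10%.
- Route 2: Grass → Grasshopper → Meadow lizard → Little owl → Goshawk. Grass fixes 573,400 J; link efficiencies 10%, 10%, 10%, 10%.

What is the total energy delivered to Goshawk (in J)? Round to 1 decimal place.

69.9 J

Route 1: 126000 × 0.1 × 0.1 × 0.1 × 0.1 = 12.6 J
Route 2: 573400 × 0.1 × 0.1 × 0.1 × 0.1 = 57.34 J
Total at Goshawk: 12.6 + 57.34 = 69.94 J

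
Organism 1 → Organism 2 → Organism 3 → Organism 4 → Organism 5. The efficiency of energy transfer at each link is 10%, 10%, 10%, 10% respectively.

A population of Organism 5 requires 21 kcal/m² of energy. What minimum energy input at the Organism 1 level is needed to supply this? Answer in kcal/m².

210000 kcal/m²

Cumulative transfer efficiency: 0.1 × 0.1 × 0.1 × 0.1 = 0.0001
Organism 1 energy = 21 / 0.0001 = 210000 kcal/m²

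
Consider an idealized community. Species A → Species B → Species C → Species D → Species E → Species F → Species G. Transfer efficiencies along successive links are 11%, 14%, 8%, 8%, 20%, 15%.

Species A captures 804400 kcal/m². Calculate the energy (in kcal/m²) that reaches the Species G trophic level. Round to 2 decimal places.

2.38 kcal/m²

Species B: 804400 × 0.11 = 88484 kcal/m²
Species C: 88484 × 0.14 = 12387.76 kcal/m²
Species D: 12387.76 × 0.08 = 991.0208 kcal/m²
Species E: 991.0208 × 0.08 = 79.281664 kcal/m²
Species F: 79.281664 × 0.2 = 15.8563328 kcal/m²
Species G: 15.8563328 × 0.15 = 2.37844992 kcal/m²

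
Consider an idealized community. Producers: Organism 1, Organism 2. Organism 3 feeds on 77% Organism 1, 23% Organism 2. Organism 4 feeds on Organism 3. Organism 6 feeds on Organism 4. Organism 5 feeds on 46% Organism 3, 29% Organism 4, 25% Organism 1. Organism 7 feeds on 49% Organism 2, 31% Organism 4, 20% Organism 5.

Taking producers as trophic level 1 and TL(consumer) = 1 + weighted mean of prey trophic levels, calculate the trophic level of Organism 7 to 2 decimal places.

3.03

Organism 3: 1 + (0.77×1 + 0.23×1) = 2
Organism 4: 1 + 2 = 3
Organism 5: 1 + (0.46×2 + 0.29×3 + 0.25×1) = 3.04
Organism 6: 1 + 3 = 4
Organism 7: 1 + (0.49×1 + 0.31×3 + 0.2×3.04) = 3.028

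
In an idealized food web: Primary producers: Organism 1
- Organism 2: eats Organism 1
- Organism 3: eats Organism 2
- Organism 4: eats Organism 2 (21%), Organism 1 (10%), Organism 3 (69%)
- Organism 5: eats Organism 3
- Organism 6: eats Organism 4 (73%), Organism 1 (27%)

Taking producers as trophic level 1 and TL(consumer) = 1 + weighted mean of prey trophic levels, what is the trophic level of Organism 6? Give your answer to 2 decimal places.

3.89

Organism 2: 1 + 1 = 2
Organism 3: 1 + 2 = 3
Organism 4: 1 + (0.21×2 + 0.1×1 + 0.69×3) = 3.59
Organism 5: 1 + 3 = 4
Organism 6: 1 + (0.73×3.59 + 0.27×1) = 3.8907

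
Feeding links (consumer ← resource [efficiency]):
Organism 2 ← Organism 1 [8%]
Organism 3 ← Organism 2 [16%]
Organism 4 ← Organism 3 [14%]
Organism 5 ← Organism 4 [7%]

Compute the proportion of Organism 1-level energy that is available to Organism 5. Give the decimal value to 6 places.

0.000125

Product of link efficiencies: 0.08 × 0.16 × 0.14 × 0.07 = 0.00012544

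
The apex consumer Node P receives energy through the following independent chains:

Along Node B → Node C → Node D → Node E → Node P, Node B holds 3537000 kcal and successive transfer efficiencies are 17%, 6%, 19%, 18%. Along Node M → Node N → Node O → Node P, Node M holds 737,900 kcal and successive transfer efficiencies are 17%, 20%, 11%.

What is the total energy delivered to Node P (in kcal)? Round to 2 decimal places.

Via Node B: 3537000 × 0.17 × 0.06 × 0.19 × 0.18 = 1233.84708 kcal
Via Node M: 737900 × 0.17 × 0.2 × 0.11 = 2759.746 kcal
Total at Node P: 1233.84708 + 2759.746 = 3993.59308 kcal

3993.59 kcal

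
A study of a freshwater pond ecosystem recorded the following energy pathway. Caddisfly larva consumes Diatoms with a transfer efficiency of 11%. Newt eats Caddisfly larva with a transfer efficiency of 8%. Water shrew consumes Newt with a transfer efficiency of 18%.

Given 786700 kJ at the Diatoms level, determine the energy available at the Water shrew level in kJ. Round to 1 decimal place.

1246.1 kJ

Caddisfly larva: 786700 × 0.11 = 86537 kJ
Newt: 86537 × 0.08 = 6922.96 kJ
Water shrew: 6922.96 × 0.18 = 1246.1328 kJ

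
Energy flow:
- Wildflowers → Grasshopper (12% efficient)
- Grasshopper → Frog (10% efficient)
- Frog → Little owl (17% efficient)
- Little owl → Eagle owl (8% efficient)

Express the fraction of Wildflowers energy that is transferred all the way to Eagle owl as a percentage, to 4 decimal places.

Product of link efficiencies: 0.12 × 0.1 × 0.17 × 0.08 = 0.0001632
As a percentage: 0.0001632 × 100 = 0.0163%

0.0163%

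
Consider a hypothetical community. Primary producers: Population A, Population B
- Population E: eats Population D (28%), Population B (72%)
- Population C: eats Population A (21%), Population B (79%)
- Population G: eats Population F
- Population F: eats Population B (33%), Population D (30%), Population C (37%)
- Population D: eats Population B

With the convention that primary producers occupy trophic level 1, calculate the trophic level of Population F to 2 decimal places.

Population C: 1 + (0.21×1 + 0.79×1) = 2
Population D: 1 + 1 = 2
Population E: 1 + (0.28×2 + 0.72×1) = 2.28
Population F: 1 + (0.33×1 + 0.3×2 + 0.37×2) = 2.67
Population G: 1 + 2.67 = 3.67

2.67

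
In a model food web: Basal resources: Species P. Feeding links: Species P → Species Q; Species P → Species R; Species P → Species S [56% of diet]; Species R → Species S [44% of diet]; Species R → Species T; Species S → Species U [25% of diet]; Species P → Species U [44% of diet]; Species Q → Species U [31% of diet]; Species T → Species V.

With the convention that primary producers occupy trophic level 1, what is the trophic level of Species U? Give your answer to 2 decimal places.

Species Q: 1 + 1 = 2
Species R: 1 + 1 = 2
Species S: 1 + (0.56×1 + 0.44×2) = 2.44
Species T: 1 + 2 = 3
Species U: 1 + (0.25×2.44 + 0.44×1 + 0.31×2) = 2.67
Species V: 1 + 3 = 4

2.67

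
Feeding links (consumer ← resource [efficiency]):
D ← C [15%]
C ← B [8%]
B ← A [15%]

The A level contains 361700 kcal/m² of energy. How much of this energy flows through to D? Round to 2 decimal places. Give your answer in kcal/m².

B: 361700 × 0.15 = 54255 kcal/m²
C: 54255 × 0.08 = 4340.4 kcal/m²
D: 4340.4 × 0.15 = 651.06 kcal/m²

651.06 kcal/m²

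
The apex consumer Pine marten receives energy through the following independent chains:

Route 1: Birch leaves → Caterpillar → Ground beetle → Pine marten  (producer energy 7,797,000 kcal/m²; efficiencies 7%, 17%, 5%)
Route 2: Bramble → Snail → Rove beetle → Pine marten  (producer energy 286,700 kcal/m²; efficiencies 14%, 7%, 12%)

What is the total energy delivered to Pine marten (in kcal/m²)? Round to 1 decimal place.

Route 1: 7797000 × 0.07 × 0.17 × 0.05 = 4639.215 kcal/m²
Route 2: 286700 × 0.14 × 0.07 × 0.12 = 337.1592 kcal/m²
Total at Pine marten: 4639.215 + 337.1592 = 4976.3742 kcal/m²

4976.4 kcal/m²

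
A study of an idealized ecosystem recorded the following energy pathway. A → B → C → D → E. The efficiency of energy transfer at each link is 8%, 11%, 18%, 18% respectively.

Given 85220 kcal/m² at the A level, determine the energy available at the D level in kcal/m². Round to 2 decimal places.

134.99 kcal/m²

B: 85220 × 0.08 = 6817.6 kcal/m²
C: 6817.6 × 0.11 = 749.936 kcal/m²
D: 749.936 × 0.18 = 134.98848 kcal/m²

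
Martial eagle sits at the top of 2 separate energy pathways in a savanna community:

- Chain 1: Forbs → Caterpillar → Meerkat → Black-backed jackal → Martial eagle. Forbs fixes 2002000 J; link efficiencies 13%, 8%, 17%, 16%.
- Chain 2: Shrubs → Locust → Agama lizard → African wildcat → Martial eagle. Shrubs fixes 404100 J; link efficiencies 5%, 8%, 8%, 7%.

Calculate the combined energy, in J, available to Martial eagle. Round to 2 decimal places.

575.38 J

Chain 1: 2002000 × 0.13 × 0.08 × 0.17 × 0.16 = 566.32576 J
Chain 2: 404100 × 0.05 × 0.08 × 0.08 × 0.07 = 9.05184 J
Total at Martial eagle: 566.32576 + 9.05184 = 575.3776 J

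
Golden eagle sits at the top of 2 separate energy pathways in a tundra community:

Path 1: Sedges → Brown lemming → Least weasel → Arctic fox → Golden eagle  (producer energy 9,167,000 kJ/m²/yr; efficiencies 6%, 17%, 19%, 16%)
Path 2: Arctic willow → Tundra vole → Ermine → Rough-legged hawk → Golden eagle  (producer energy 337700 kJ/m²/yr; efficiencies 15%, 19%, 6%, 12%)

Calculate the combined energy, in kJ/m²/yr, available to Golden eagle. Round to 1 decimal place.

2911.8 kJ/m²/yr

Path 1: 9167000 × 0.06 × 0.17 × 0.19 × 0.16 = 2842.50336 kJ/m²/yr
Path 2: 337700 × 0.15 × 0.19 × 0.06 × 0.12 = 69.29604 kJ/m²/yr
Total at Golden eagle: 2842.50336 + 69.29604 = 2911.7994 kJ/m²/yr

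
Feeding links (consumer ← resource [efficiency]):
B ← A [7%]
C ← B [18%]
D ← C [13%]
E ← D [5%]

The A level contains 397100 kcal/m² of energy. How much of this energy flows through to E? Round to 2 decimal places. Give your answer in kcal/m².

B: 397100 × 0.07 = 27797 kcal/m²
C: 27797 × 0.18 = 5003.46 kcal/m²
D: 5003.46 × 0.13 = 650.4498 kcal/m²
E: 650.4498 × 0.05 = 32.52249 kcal/m²

32.52 kcal/m²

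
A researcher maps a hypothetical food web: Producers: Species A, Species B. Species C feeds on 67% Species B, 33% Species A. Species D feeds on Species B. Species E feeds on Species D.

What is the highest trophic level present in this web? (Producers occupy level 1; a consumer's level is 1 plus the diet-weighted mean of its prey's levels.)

3

Species C: 1 + (0.67×1 + 0.33×1) = 2
Species D: 1 + 1 = 2
Species E: 1 + 2 = 3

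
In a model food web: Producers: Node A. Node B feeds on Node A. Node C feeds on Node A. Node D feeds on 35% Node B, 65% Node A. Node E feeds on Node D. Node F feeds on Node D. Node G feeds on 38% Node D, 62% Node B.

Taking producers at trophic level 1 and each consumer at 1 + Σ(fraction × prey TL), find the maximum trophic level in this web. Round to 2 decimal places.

3.35

Node B: 1 + 1 = 2
Node C: 1 + 1 = 2
Node D: 1 + (0.35×2 + 0.65×1) = 2.35
Node E: 1 + 2.35 = 3.35
Node F: 1 + 2.35 = 3.35
Node G: 1 + (0.38×2.35 + 0.62×2) = 3.133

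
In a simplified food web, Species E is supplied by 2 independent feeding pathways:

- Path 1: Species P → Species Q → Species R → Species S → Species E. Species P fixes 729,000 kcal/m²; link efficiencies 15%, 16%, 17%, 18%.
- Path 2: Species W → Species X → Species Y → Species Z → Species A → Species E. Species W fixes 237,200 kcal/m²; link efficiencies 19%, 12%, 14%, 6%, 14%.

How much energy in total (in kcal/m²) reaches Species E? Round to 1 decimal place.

Path 1: 729000 × 0.15 × 0.16 × 0.17 × 0.18 = 535.3776 kcal/m²
Path 2: 237200 × 0.19 × 0.12 × 0.14 × 0.06 × 0.14 = 6.35999616 kcal/m²
Total at Species E: 535.3776 + 6.35999616 = 541.73759616 kcal/m²

541.7 kcal/m²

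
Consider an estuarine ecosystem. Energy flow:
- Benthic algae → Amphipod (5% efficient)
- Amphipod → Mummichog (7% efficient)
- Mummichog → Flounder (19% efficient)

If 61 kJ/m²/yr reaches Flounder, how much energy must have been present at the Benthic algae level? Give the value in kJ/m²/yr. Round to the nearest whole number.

Cumulative transfer efficiency: 0.05 × 0.07 × 0.19 = 0.000665
Benthic algae energy = 61 / 0.000665 = 91729 kJ/m²/yr

91729 kJ/m²/yr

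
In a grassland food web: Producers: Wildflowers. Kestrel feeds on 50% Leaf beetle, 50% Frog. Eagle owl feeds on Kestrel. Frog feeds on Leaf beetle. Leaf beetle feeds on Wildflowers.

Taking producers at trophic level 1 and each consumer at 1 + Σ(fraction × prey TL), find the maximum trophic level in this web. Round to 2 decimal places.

Leaf beetle: 1 + 1 = 2
Frog: 1 + 2 = 3
Kestrel: 1 + (0.5×2 + 0.5×3) = 3.5
Eagle owl: 1 + 3.5 = 4.5

4.50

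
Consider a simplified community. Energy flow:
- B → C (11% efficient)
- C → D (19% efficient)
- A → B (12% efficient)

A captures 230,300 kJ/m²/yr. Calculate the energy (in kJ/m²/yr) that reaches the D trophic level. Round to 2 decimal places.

B: 230300 × 0.12 = 27636 kJ/m²/yr
C: 27636 × 0.11 = 3039.96 kJ/m²/yr
D: 3039.96 × 0.19 = 577.5924 kJ/m²/yr

577.59 kJ/m²/yr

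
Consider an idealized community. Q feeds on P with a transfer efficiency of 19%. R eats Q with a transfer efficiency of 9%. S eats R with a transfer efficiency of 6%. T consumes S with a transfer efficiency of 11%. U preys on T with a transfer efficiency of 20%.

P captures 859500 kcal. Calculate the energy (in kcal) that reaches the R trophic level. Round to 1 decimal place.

14697.5 kcal

Q: 859500 × 0.19 = 163305 kcal
R: 163305 × 0.09 = 14697.45 kcal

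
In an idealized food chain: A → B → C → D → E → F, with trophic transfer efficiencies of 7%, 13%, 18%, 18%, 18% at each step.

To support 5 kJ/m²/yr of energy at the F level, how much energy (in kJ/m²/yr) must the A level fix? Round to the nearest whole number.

94213 kJ/m²/yr

Cumulative transfer efficiency: 0.07 × 0.13 × 0.18 × 0.18 × 0.18 = 0.0000530712
A energy = 5 / 0.0000530712 = 94213 kJ/m²/yr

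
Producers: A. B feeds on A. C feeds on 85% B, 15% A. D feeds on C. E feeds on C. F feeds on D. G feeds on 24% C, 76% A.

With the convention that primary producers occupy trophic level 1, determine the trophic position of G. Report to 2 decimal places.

2.44

B: 1 + 1 = 2
C: 1 + (0.85×2 + 0.15×1) = 2.85
D: 1 + 2.85 = 3.85
E: 1 + 2.85 = 3.85
F: 1 + 3.85 = 4.85
G: 1 + (0.24×2.85 + 0.76×1) = 2.444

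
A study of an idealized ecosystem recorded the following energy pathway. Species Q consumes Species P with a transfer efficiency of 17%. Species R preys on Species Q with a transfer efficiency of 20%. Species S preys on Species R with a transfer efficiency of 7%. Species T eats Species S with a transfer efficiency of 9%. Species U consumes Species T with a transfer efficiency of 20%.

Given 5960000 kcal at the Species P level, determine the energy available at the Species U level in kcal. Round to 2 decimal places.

255.33 kcal

Species Q: 5960000 × 0.17 = 1013200 kcal
Species R: 1013200 × 0.2 = 202640 kcal
Species S: 202640 × 0.07 = 14184.8 kcal
Species T: 14184.8 × 0.09 = 1276.632 kcal
Species U: 1276.632 × 0.2 = 255.3264 kcal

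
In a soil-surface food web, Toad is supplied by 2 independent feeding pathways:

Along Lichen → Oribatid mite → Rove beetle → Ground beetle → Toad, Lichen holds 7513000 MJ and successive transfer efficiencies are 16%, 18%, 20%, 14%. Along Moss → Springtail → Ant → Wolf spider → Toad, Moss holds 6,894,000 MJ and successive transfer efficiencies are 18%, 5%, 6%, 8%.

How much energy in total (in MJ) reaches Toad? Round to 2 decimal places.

6356.30 MJ

Via Lichen: 7513000 × 0.16 × 0.18 × 0.2 × 0.14 = 6058.4832 MJ
Via Moss: 6894000 × 0.18 × 0.05 × 0.06 × 0.08 = 297.8208 MJ
Total at Toad: 6058.4832 + 297.8208 = 6356.304 MJ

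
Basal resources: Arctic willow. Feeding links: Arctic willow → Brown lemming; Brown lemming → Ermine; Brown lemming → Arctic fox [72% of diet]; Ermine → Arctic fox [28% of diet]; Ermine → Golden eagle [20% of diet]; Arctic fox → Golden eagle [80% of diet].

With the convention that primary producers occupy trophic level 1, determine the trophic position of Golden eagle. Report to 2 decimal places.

4.22

Brown lemming: 1 + 1 = 2
Ermine: 1 + 2 = 3
Arctic fox: 1 + (0.72×2 + 0.28×3) = 3.28
Golden eagle: 1 + (0.2×3 + 0.8×3.28) = 4.224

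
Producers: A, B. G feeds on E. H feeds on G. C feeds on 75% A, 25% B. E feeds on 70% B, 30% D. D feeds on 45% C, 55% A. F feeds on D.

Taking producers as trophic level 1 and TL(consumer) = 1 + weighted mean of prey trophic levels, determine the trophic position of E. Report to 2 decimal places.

C: 1 + (0.75×1 + 0.25×1) = 2
D: 1 + (0.45×2 + 0.55×1) = 2.45
E: 1 + (0.7×1 + 0.3×2.45) = 2.435
F: 1 + 2.45 = 3.45
G: 1 + 2.435 = 3.435
H: 1 + 3.435 = 4.435

2.44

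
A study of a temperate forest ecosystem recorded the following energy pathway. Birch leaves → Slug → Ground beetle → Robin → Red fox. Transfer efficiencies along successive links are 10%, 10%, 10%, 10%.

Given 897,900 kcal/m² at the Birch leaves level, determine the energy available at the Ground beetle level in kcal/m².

8979 kcal/m²

Slug: 897900 × 0.1 = 89790 kcal/m²
Ground beetle: 89790 × 0.1 = 8979 kcal/m²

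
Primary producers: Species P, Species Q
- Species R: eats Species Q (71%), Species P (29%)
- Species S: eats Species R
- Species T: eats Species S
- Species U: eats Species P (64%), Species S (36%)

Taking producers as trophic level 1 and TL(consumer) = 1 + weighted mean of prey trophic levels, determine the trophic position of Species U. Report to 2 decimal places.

Species R: 1 + (0.71×1 + 0.29×1) = 2
Species S: 1 + 2 = 3
Species T: 1 + 3 = 4
Species U: 1 + (0.64×1 + 0.36×3) = 2.72

2.72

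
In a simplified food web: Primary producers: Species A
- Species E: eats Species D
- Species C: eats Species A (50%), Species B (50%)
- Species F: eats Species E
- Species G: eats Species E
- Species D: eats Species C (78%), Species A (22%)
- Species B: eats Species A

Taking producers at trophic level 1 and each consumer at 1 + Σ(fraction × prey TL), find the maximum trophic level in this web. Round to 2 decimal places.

Species B: 1 + 1 = 2
Species C: 1 + (0.5×1 + 0.5×2) = 2.5
Species D: 1 + (0.78×2.5 + 0.22×1) = 3.17
Species E: 1 + 3.17 = 4.17
Species F: 1 + 4.17 = 5.17
Species G: 1 + 4.17 = 5.17

5.17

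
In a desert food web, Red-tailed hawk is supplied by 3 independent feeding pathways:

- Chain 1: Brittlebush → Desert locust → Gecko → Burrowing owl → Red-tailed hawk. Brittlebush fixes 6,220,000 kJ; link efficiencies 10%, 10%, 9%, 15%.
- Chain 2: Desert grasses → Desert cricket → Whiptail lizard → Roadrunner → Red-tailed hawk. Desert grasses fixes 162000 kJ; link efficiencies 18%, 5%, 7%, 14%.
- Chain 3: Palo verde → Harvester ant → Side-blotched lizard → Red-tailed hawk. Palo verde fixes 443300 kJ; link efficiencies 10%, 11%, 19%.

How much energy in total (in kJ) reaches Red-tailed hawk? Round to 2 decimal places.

1780.49 kJ

Chain 1: 6220000 × 0.1 × 0.1 × 0.09 × 0.15 = 839.7 kJ
Chain 2: 162000 × 0.18 × 0.05 × 0.07 × 0.14 = 14.2884 kJ
Chain 3: 443300 × 0.1 × 0.11 × 0.19 = 926.497 kJ
Total at Red-tailed hawk: 839.7 + 14.2884 + 926.497 = 1780.4854 kJ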